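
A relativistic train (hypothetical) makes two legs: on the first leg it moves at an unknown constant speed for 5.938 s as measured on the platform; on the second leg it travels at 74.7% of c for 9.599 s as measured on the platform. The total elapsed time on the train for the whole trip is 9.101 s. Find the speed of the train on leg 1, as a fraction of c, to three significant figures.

β = 0.889

Leg 1: speed unknown; τ_1 = 5.938/γ_1.
Leg 2: β = 0.747; γ = 1/√(1 − 0.747²) = 1/√0.4420 = 1.504; τ_2 = 9.599/1.504 = 6.382 s.
Total proper time: τ_1 + 6.382 = 9.101, so τ_1 = 9.101 − 6.382 = 2.719 s.
γ_1 = 5.938/2.719 = 2.184; β = √(1 − 1/γ²) = √0.7903.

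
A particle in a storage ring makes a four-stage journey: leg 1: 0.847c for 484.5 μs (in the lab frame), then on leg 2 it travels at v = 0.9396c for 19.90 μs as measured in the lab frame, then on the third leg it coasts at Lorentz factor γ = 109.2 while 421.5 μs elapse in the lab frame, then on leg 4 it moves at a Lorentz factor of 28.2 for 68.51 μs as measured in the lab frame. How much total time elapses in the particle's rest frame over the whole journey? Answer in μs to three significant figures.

τ = 271 μs

Leg 1: γ = 1/√(1 − 0.847²) = 1/√0.2826 = 1.881; τ_1 = 484.5/1.881 = 257.6 μs.
Leg 2: γ = 1/√(1 − 0.9396²) = 1/√0.1172 = 2.922; τ_2 = 19.90/2.922 = 6.811 μs.
Leg 3: γ = 109.2; τ_3 = 421.5/109.2 = 3.860 μs.
Leg 4: γ = 28.2; τ_4 = 68.51/28.20 = 2.429 μs.
Total: 257.6 + 6.811 + 3.860 + 2.429 μs.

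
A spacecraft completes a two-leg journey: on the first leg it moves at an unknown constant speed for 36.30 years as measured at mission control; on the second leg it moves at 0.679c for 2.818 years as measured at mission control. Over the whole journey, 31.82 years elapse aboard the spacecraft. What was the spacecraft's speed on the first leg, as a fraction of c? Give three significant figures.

β = 0.573

Leg 1: speed unknown; τ_1 = 36.30/γ_1.
Leg 2: γ = 1/√(1 − 0.679²) = 1/√0.5390 = 1.362; τ_2 = 2.818/1.362 = 2.069 years.
Total proper time: τ_1 + 2.069 = 31.82, so τ_1 = 31.82 − 2.069 = 29.75 years.
γ_1 = 36.30/29.75 = 1.220; β = √(1 − 1/γ²) = √0.3283.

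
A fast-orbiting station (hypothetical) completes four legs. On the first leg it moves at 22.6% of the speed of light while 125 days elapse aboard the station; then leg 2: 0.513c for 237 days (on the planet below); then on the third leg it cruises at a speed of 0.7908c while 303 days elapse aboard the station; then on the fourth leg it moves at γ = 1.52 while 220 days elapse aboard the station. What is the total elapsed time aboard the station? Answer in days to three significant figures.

Leg 1: 125 days is already measured aboard the station.
Leg 2: γ = 1/√(1 − 0.513²) = 1/√0.7368 = 1.165; τ_2 = 237/1.165 = 203.4 days.
Leg 3: 303 days is already measured aboard the station.
Leg 4: 220 days is already measured aboard the station.
Total: 125.0 + 203.4 + 303.0 + 220.0 days.

τ = 851 days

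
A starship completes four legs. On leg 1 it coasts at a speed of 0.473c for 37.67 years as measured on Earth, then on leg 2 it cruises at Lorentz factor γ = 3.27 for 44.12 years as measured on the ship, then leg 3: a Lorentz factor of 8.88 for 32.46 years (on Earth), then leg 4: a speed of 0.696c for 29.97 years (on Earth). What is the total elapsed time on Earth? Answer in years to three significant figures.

Δt = 244 years

Leg 1: 37.67 years is already measured on Earth.
Leg 2: γ = 3.27; Δt_2 = 3.270 × 44.12 = 144.3 years.
Leg 3: 32.46 years is already measured on Earth.
Leg 4: 29.97 years is already measured on Earth.
Total: 37.67 + 144.3 + 32.46 + 29.97 years.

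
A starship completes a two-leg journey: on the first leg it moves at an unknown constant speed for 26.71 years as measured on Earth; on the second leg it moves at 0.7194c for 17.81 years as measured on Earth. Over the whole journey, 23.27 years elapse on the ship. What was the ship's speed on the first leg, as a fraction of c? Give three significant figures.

Leg 1: speed unknown; τ_1 = 26.71/γ_1.
Leg 2: γ = 1/√(1 − 0.7194²) = 1/√0.4825 = 1.440; τ_2 = 17.81/1.440 = 12.37 years.
Total proper time: τ_1 + 12.37 = 23.27, so τ_1 = 23.27 − 12.37 = 10.90 years.
γ_1 = 26.71/10.90 = 2.451; β = √(1 − 1/γ²) = √0.8335.

β = 0.913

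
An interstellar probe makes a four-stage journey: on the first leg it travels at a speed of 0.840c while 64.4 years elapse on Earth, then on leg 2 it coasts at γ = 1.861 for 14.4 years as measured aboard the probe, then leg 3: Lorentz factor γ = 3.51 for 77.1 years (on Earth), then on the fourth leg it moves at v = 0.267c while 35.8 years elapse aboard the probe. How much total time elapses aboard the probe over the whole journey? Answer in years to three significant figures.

Leg 1: γ = 1/√(1 − 0.840²) = 1/√0.2944 = 1.843; τ_1 = 64.4/1.843 = 34.94 years.
Leg 2: 14.4 years is already measured aboard the probe.
Leg 3: γ = 3.51; τ_3 = 77.1/3.510 = 21.97 years.
Leg 4: 35.8 years is already measured aboard the probe.
Total: 34.94 + 14.40 + 21.97 + 35.80 years.

τ = 107 years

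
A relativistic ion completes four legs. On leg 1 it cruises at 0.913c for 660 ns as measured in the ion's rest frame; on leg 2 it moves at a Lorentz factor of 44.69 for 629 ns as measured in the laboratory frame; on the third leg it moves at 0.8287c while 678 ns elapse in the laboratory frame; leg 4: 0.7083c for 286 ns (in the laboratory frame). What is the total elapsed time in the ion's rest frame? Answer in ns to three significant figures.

Leg 1: 660 ns is already measured in the ion's rest frame.
Leg 2: γ = 44.69; τ_2 = 629/44.69 = 14.07 ns.
Leg 3: γ = 1/√(1 − 0.8287²) = 1/√0.3133 = 1.787; τ_3 = 678/1.787 = 379.5 ns.
Leg 4: γ = 1/√(1 − 0.7083²) = 1/√0.4983 = 1.417; τ_4 = 286/1.417 = 201.9 ns.
Total: 660.0 + 14.07 + 379.5 + 201.9 ns.

τ = 1260 ns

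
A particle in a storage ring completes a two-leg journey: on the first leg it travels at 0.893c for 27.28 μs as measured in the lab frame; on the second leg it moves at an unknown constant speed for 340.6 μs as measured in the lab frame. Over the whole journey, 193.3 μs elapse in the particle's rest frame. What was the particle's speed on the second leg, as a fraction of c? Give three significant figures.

Leg 1: γ = 1/√(1 − 0.893²) = 1/√0.2026 = 2.222; τ_1 = 27.28/2.222 = 12.28 μs.
Leg 2: speed unknown; τ_2 = 340.6/γ_2.
Total proper time: 12.28 + τ_2 = 193.3, so τ_2 = 193.3 − 12.28 = 181.0 μs.
γ_2 = 340.6/181.0 = 1.882; β = √(1 − 1/γ²) = √0.7175.

β = 0.847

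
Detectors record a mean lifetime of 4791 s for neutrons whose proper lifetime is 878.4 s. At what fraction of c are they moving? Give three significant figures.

v = 0.983c

γ = Δt/τ₀ = 4791/878.4 = 5.454
β = √(1 − 1/γ²) = √(1 − 0.03361) = √0.9664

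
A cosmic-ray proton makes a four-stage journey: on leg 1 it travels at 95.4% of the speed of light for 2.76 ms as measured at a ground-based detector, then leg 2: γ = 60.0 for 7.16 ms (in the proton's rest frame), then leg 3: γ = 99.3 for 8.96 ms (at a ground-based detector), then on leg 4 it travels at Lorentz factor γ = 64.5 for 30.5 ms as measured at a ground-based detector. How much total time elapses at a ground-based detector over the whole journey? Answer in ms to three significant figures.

Leg 1: 2.76 ms is already measured at a ground-based detector.
Leg 2: γ = 60.0; Δt_2 = 60.00 × 7.16 = 429.6 ms.
Leg 3: 8.96 ms is already measured at a ground-based detector.
Leg 4: 30.5 ms is already measured at a ground-based detector.
Total: 2.760 + 429.6 + 8.960 + 30.50 ms.

Δt = 472 ms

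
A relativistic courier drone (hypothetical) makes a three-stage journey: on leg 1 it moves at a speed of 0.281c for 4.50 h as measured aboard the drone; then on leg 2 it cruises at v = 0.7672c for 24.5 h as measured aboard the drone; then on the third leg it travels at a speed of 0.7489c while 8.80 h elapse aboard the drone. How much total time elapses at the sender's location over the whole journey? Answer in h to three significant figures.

Δt = 56.2 h

Leg 1: γ = 1/√(1 − 0.281²) = 1/√0.9210 = 1.042; Δt_1 = 1.042 × 4.50 = 4.689 h.
Leg 2: γ = 1/√(1 − 0.7672²) = 1/√0.4114 = 1.559; Δt_2 = 1.559 × 24.5 = 38.20 h.
Leg 3: γ = 1/√(1 − 0.7489²) = 1/√0.4391 = 1.509; Δt_3 = 1.509 × 8.80 = 13.28 h.
Total: 4.689 + 38.20 + 13.28 h.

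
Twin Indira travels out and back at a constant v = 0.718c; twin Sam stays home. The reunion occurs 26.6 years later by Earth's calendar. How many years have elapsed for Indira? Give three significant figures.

γ = 1/√(1 − 0.718²) = 1/√0.4845 = 1.437
Indira's clock measures proper time along the trip: τ = Δt/γ = 26.6/1.437 years.

τ = 18.5 years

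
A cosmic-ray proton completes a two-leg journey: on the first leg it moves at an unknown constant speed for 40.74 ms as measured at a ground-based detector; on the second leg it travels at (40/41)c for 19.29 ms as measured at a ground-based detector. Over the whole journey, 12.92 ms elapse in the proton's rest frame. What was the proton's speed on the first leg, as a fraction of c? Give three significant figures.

Leg 1: speed unknown; τ_1 = 40.74/γ_1.
Leg 2: γ = 1/√(1 − (40/41)²) = 41/9 ≈ 4.556; τ_2 = 19.29/4.556 = 4.234 ms.
Total proper time: τ_1 + 4.234 = 12.92, so τ_1 = 12.92 − 4.234 = 8.686 ms.
γ_1 = 40.74/8.686 = 4.691; β = √(1 − 1/γ²) = √0.9545.

β = 0.977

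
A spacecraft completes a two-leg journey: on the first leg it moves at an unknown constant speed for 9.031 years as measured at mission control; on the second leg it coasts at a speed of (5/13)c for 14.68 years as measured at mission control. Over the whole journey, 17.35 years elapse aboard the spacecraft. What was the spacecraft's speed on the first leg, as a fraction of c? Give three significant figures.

Leg 1: speed unknown; τ_1 = 9.031/γ_1.
Leg 2: γ = 1/√(1 − (5/13)²) = 13/12 ≈ 1.083; τ_2 = 14.68/1.083 = 13.55 years.
Total proper time: τ_1 + 13.55 = 17.35, so τ_1 = 17.35 − 13.55 = 3.799 years.
γ_1 = 9.031/3.799 = 2.377; β = √(1 − 1/γ²) = √0.8230.

β = 0.907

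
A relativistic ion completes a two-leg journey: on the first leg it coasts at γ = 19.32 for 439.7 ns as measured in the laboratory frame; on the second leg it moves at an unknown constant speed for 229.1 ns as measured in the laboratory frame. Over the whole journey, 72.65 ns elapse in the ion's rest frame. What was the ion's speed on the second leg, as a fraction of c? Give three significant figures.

β = 0.976

Leg 1: γ = 19.32; τ_1 = 439.7/19.32 = 22.76 ns.
Leg 2: speed unknown; τ_2 = 229.1/γ_2.
Total proper time: 22.76 + τ_2 = 72.65, so τ_2 = 72.65 − 22.76 = 49.89 ns.
γ_2 = 229.1/49.89 = 4.592; β = √(1 − 1/γ²) = √0.9526.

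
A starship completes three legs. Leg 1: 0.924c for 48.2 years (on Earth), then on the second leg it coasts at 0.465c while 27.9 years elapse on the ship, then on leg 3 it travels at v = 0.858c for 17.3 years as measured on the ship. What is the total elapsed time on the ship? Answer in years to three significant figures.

τ = 63.6 years

Leg 1: γ = 1/√(1 − 0.924²) = 1/√0.1462 = 2.615; τ_1 = 48.2/2.615 = 18.43 years.
Leg 2: 27.9 years is already measured on the ship.
Leg 3: 17.3 years is already measured on the ship.
Total: 18.43 + 27.90 + 17.30 years.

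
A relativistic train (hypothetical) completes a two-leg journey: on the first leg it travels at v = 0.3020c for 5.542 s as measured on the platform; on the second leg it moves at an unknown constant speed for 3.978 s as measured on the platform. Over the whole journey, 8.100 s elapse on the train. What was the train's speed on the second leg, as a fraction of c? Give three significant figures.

Leg 1: γ = 1/√(1 − 0.3020²) = 1/√0.9088 = 1.049; τ_1 = 5.542/1.049 = 5.283 s.
Leg 2: speed unknown; τ_2 = 3.978/γ_2.
Total proper time: 5.283 + τ_2 = 8.100, so τ_2 = 8.100 − 5.283 = 2.817 s.
γ_2 = 3.978/2.817 = 1.412; β = √(1 − 1/γ²) = √0.4986.

β = 0.706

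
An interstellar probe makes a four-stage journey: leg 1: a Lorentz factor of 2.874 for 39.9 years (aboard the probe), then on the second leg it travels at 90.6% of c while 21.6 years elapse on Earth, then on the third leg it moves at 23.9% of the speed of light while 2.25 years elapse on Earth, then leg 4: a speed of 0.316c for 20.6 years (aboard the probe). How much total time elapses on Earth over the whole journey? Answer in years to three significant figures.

Leg 1: γ = 2.874; Δt_1 = 2.874 × 39.9 = 114.7 years.
Leg 2: 21.6 years is already measured on Earth.
Leg 3: 2.25 years is already measured on Earth.
Leg 4: γ = 1/√(1 − 0.316²) = 1/√0.9001 = 1.054; Δt_4 = 1.054 × 20.6 = 21.71 years.
Total: 114.7 + 21.60 + 2.250 + 21.71 years.

Δt = 160 years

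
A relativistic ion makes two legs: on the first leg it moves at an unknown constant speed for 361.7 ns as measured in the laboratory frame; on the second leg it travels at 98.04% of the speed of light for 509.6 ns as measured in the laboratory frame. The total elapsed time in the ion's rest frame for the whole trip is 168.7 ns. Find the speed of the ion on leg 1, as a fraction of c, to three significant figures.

Leg 1: speed unknown; τ_1 = 361.7/γ_1.
Leg 2: β = 0.9804; γ = 1/√(1 − 0.9804²) = 1/√0.03882 = 5.076; τ_2 = 509.6/5.076 = 100.4 ns.
Total proper time: τ_1 + 100.4 = 168.7, so τ_1 = 168.7 − 100.4 = 68.30 ns.
γ_1 = 361.7/68.30 = 5.296; β = √(1 − 1/γ²) = √0.9643.

β = 0.982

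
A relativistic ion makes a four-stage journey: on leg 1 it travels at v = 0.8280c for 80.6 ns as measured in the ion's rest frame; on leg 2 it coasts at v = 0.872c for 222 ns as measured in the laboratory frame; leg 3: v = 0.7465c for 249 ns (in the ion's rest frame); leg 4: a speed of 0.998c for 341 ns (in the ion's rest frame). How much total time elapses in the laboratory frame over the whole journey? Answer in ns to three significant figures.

Leg 1: γ = 1/√(1 − 0.8280²) = 1/√0.3144 = 1.783; Δt_1 = 1.783 × 80.6 = 143.7 ns.
Leg 2: 222 ns is already measured in the laboratory frame.
Leg 3: γ = 1/√(1 − 0.7465²) = 1/√0.4427 = 1.503; Δt_3 = 1.503 × 249 = 374.2 ns.
Leg 4: γ = 1/√(1 − 0.998²) = 1/√0.003996 = 15.82; Δt_4 = 15.82 × 341 = 5394 ns.
Total: 143.7 + 222.0 + 374.2 + 5394 ns.

Δt = 6130 ns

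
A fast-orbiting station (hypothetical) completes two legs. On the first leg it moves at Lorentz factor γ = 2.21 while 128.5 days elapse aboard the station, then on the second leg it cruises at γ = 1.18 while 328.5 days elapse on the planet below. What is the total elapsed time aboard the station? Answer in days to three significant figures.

τ = 407 days

Leg 1: 128.5 days is already measured aboard the station.
Leg 2: γ = 1.18; τ_2 = 328.5/1.180 = 278.4 days.
Total: 128.5 + 278.4 days.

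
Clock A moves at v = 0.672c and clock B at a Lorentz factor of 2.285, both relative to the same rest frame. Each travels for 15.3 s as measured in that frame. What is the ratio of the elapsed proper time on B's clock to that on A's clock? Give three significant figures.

A: γ = 1/√(1 − 0.672²) = 1/√0.5484 = 1.350. B: γ = 2.285.
τ_A/τ_B = γ_B/γ_A = 2.285/1.350 = 1.692, so τ_B/τ_A = 0.5910.

τ_B/τ_A = 0.591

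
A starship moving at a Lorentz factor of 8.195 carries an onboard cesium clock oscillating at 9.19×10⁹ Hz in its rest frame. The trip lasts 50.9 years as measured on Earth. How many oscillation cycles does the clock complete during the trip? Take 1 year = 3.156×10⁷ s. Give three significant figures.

N = 1.80×10¹⁸

γ = 8.195
The oscillator's own cycle count is N = f × τ where τ is the proper time on the ship. τ = Δt/γ = 50.9/8.195 = 6.211 years = 1.960×10⁸ s.
N = 9.19×10⁹ × 1.960×10⁸ = 1.801×10¹⁸.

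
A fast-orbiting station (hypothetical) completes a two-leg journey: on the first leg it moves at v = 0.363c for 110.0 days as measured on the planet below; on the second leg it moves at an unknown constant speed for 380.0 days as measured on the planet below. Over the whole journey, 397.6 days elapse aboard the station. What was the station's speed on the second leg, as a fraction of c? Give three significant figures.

Leg 1: γ = 1/√(1 − 0.363²) = 1/√0.8682 = 1.073; τ_1 = 110.0/1.073 = 102.5 days.
Leg 2: speed unknown; τ_2 = 380.0/γ_2.
Total proper time: 102.5 + τ_2 = 397.6, so τ_2 = 397.6 − 102.5 = 295.1 days.
γ_2 = 380.0/295.1 = 1.288; β = √(1 − 1/γ²) = √0.3969.

β = 0.630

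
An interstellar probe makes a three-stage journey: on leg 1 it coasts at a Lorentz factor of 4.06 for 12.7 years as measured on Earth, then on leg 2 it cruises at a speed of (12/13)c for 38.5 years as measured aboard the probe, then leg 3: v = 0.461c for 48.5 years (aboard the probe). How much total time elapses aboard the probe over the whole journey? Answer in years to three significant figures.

τ = 90.1 years

Leg 1: γ = 4.06; τ_1 = 12.7/4.060 = 3.128 years.
Leg 2: 38.5 years is already measured aboard the probe.
Leg 3: 48.5 years is already measured aboard the probe.
Total: 3.128 + 38.50 + 48.50 years.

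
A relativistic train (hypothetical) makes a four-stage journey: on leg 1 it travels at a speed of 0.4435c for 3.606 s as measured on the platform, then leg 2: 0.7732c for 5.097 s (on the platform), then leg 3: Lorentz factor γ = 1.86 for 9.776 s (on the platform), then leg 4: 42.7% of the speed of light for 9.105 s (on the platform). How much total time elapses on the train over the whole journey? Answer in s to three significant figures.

Leg 1: γ = 1/√(1 − 0.4435²) = 1/√0.8033 = 1.116; τ_1 = 3.606/1.116 = 3.232 s.
Leg 2: γ = 1/√(1 − 0.7732²) = 1/√0.4022 = 1.577; τ_2 = 5.097/1.577 = 3.232 s.
Leg 3: γ = 1.86; τ_3 = 9.776/1.860 = 5.256 s.
Leg 4: β = 0.427; γ = 1/√(1 − 0.427²) = 1/√0.8177 = 1.106; τ_4 = 9.105/1.106 = 8.233 s.
Total: 3.232 + 3.232 + 5.256 + 8.233 s.

τ = 20.0 s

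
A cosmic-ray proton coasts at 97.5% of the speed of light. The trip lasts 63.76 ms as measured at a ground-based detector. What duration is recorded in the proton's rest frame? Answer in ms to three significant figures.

τ = 14.2 ms

β = 0.975; γ = 1/√(1 − 0.975²) = 1/√0.04938 = 4.500
The interval measured at a ground-based detector is the dilated one; the clock in the proton's rest frame measures the proper time τ = Δt/γ = 63.76/4.500 ms.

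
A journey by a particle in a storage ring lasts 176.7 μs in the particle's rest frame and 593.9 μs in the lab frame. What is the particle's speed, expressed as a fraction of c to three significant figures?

The proper time is measured in the particle's rest frame (both events occur at the particle's location); Δt is measured in the lab frame. γ = Δt/τ = 593.9/176.7 = 3.361.
β = √(1 − 1/γ²) = √(1 − 0.08852) = √0.9115

β = 0.955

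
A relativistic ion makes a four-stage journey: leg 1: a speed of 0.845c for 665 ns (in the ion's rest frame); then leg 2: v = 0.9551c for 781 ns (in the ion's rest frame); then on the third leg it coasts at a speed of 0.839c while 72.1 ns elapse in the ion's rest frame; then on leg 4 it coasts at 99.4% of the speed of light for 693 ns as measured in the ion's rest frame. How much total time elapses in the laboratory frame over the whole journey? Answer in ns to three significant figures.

Leg 1: γ = 1/√(1 − 0.845²) = 1/√0.2860 = 1.870; Δt_1 = 1.870 × 665 = 1244 ns.
Leg 2: γ = 1/√(1 − 0.9551²) = 1/√0.08778 = 3.375; Δt_2 = 3.375 × 781 = 2636 ns.
Leg 3: γ = 1/√(1 − 0.839²) = 1/√0.2961 = 1.838; Δt_3 = 1.838 × 72.1 = 132.5 ns.
Leg 4: β = 0.994; γ = 1/√(1 − 0.994²) = 1/√0.01196 = 9.142; Δt_4 = 9.142 × 693 = 6336 ns.
Total: 1244 + 2636 + 132.5 + 6336 ns.

Δt = 1.03×10⁴ ns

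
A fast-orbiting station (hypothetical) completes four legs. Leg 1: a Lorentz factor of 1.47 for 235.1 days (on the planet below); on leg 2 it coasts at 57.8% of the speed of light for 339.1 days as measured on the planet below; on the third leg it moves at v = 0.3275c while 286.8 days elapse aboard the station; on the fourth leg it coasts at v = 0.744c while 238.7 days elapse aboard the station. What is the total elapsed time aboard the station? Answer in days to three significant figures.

τ = 962 days

Leg 1: γ = 1.47; τ_1 = 235.1/1.470 = 159.9 days.
Leg 2: β = 0.578; γ = 1/√(1 − 0.578²) = 1/√0.6659 = 1.225; τ_2 = 339.1/1.225 = 276.7 days.
Leg 3: 286.8 days is already measured aboard the station.
Leg 4: 238.7 days is already measured aboard the station.
Total: 159.9 + 276.7 + 286.8 + 238.7 days.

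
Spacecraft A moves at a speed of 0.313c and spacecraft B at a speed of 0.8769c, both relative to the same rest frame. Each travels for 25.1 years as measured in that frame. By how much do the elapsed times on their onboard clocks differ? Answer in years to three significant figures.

A: γ = 1/√(1 − 0.313²) = 1/√0.9020 = 1.053; τ_A = 25.1/1.053 = 23.84 years.
B: γ = 1/√(1 − 0.8769²) = 1/√0.2310 = 2.080; τ_B = 25.1/2.080 = 12.06 years.

|τ_A − τ_B| = 11.8 years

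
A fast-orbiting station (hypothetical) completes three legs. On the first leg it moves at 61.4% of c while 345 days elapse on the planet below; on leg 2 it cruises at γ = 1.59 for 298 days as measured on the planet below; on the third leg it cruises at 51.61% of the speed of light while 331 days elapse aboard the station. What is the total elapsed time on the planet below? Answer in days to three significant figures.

Δt = 1030 days

Leg 1: 345 days is already measured on the planet below.
Leg 2: 298 days is already measured on the planet below.
Leg 3: β = 0.5161; γ = 1/√(1 − 0.5161²) = 1/√0.7336 = 1.168; Δt_3 = 1.168 × 331 = 386.4 days.
Total: 345.0 + 298.0 + 386.4 days.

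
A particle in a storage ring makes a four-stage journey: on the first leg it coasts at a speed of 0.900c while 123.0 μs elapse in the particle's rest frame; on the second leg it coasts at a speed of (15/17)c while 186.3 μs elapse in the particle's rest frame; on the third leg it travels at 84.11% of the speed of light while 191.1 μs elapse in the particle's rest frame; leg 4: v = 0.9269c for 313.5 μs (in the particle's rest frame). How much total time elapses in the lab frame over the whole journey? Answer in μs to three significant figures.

Leg 1: γ = 1/√(1 − 0.900²) = 1/√0.1900 = 2.294; Δt_1 = 2.294 × 123.0 = 282.2 μs.
Leg 2: γ = 1/√(1 − (15/17)²) = 17/8 = 2.125; Δt_2 = 2.125 × 186.3 = 395.9 μs.
Leg 3: β = 0.8411; γ = 1/√(1 − 0.8411²) = 1/√0.2926 = 1.849; Δt_3 = 1.849 × 191.1 = 353.3 μs.
Leg 4: γ = 1/√(1 − 0.9269²) = 1/√0.1409 = 2.664; Δt_4 = 2.664 × 313.5 = 835.3 μs.
Total: 282.2 + 395.9 + 353.3 + 835.3 μs.

Δt = 1870 μs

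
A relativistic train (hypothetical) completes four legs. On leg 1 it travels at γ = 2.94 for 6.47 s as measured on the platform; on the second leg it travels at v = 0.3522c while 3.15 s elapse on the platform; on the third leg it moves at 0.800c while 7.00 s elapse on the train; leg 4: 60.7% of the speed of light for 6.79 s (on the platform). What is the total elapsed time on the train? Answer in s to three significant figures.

τ = 17.5 s

Leg 1: γ = 2.94; τ_1 = 6.47/2.940 = 2.201 s.
Leg 2: γ = 1/√(1 − 0.3522²) = 1/√0.8760 = 1.068; τ_2 = 3.15/1.068 = 2.948 s.
Leg 3: 7.00 s is already measured on the train.
Leg 4: β = 0.607; γ = 1/√(1 − 0.607²) = 1/√0.6316 = 1.258; τ_4 = 6.79/1.258 = 5.396 s.
Total: 2.201 + 2.948 + 7.000 + 5.396 s.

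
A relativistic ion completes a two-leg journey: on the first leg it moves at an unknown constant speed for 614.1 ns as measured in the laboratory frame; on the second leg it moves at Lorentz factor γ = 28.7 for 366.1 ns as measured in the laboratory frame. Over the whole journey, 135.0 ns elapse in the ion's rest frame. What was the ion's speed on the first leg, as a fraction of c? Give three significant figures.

Leg 1: speed unknown; τ_1 = 614.1/γ_1.
Leg 2: γ = 28.7; τ_2 = 366.1/28.70 = 12.76 ns.
Total proper time: τ_1 + 12.76 = 135.0, so τ_1 = 135.0 − 12.76 = 122.2 ns.
γ_1 = 614.1/122.2 = 5.024; β = √(1 − 1/γ²) = √0.9604.

β = 0.980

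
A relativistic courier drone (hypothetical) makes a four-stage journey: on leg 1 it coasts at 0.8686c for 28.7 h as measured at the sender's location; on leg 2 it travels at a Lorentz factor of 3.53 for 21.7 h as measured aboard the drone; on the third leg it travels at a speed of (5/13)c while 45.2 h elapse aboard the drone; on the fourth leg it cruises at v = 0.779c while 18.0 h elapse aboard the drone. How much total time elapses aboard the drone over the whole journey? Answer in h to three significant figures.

τ = 99.1 h

Leg 1: γ = 1/√(1 − 0.8686²) = 1/√0.2455 = 2.018; τ_1 = 28.7/2.018 = 14.22 h.
Leg 2: 21.7 h is already measured aboard the drone.
Leg 3: 45.2 h is already measured aboard the drone.
Leg 4: 18.0 h is already measured aboard the drone.
Total: 14.22 + 21.70 + 45.20 + 18.00 h.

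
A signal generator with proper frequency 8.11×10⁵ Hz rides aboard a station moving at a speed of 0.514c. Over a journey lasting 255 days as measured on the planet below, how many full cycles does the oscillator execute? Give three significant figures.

γ = 1/√(1 − 0.514²) = 1/√0.7358 = 1.166
The oscillator's own cycle count is N = f × τ where τ is the proper time aboard the station. τ = Δt/γ = 255/1.166 = 218.7 days = 1.890×10⁷ s.
N = 8.11×10⁵ × 1.890×10⁷ = 1.533×10¹³.

N = 1.53×10¹³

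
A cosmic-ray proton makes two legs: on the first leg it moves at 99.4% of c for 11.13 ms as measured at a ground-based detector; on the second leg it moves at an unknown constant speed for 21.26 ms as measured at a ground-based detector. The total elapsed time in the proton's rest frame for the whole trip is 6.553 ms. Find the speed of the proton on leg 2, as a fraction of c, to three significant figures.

Leg 1: β = 0.994; γ = 1/√(1 − 0.994²) = 1/√0.01196 = 9.142; τ_1 = 11.13/9.142 = 1.217 ms.
Leg 2: speed unknown; τ_2 = 21.26/γ_2.
Total proper time: 1.217 + τ_2 = 6.553, so τ_2 = 6.553 − 1.217 = 5.336 ms.
γ_2 = 21.26/5.336 = 3.985; β = √(1 − 1/γ²) = √0.9370.

β = 0.968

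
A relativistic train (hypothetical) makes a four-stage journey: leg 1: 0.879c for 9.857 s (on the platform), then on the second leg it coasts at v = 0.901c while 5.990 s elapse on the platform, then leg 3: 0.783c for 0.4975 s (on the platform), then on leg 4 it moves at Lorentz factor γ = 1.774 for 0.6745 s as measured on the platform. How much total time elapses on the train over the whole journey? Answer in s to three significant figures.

τ = 7.99 s

Leg 1: γ = 1/√(1 − 0.879²) = 1/√0.2274 = 2.097; τ_1 = 9.857/2.097 = 4.700 s.
Leg 2: γ = 1/√(1 − 0.901²) = 1/√0.1882 = 2.305; τ_2 = 5.990/2.305 = 2.599 s.
Leg 3: γ = 1/√(1 − 0.783²) = 1/√0.3869 = 1.608; τ_3 = 0.4975/1.608 = 0.3095 s.
Leg 4: γ = 1.774; τ_4 = 0.6745/1.774 = 0.3802 s.
Total: 4.700 + 2.599 + 0.3095 + 0.3802 s.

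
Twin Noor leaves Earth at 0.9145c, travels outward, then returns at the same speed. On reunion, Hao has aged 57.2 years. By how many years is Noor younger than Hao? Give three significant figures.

Δt − τ = 34.1 years

γ = 1/√(1 − 0.9145²) = 1/√0.1637 = 2.472
Noor's elapsed proper time: τ = 57.2/2.472 = 23.14 years.
Age gap = Δt − τ = 57.2 − 23.14 years.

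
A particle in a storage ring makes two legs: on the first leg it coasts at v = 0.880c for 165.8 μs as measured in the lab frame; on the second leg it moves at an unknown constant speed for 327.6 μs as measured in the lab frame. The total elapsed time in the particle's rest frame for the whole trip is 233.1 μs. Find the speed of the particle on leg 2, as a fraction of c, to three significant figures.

β = 0.882

Leg 1: γ = 1/√(1 − 0.880²) = 1/√0.2256 = 2.105; τ_1 = 165.8/2.105 = 78.75 μs.
Leg 2: speed unknown; τ_2 = 327.6/γ_2.
Total proper time: 78.75 + τ_2 = 233.1, so τ_2 = 233.1 − 78.75 = 154.3 μs.
γ_2 = 327.6/154.3 = 2.122; β = √(1 − 1/γ²) = √0.7780.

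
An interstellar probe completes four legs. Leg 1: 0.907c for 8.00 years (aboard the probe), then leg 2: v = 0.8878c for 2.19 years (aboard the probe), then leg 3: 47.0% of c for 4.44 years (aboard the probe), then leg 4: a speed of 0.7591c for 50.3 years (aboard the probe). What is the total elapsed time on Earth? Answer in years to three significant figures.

Leg 1: γ = 1/√(1 − 0.907²) = 1/√0.1774 = 2.375; Δt_1 = 2.375 × 8.00 = 19.00 years.
Leg 2: γ = 1/√(1 − 0.8878²) = 1/√0.2118 = 2.173; Δt_2 = 2.173 × 2.19 = 4.758 years.
Leg 3: β = 0.470; γ = 1/√(1 − 0.470²) = 1/√0.7791 = 1.133; Δt_3 = 1.133 × 4.44 = 5.030 years.
Leg 4: γ = 1/√(1 − 0.7591²) = 1/√0.4238 = 1.536; Δt_4 = 1.536 × 50.3 = 77.27 years.
Total: 19.00 + 4.758 + 5.030 + 77.27 years.

Δt = 106 years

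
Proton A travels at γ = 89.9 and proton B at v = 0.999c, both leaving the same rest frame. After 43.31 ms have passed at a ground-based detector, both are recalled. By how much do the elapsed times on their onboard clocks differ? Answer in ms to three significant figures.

A: γ = 89.9; τ_A = 43.31/89.90 = 0.4818 ms.
B: γ = 1/√(1 − 0.999²) = 1/√0.001999 = 22.37; τ_B = 43.31/22.37 = 1.936 ms.

|τ_A − τ_B| = 1.45 ms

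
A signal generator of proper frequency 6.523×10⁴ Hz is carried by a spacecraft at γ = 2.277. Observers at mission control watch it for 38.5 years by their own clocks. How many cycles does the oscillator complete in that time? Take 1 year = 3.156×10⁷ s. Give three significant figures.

N = 3.48×10¹³

γ = 2.277
During 38.5 years of lab time, the oscillator's proper time advances by τ = Δt/γ = 38.5/2.277 = 16.91 years = 5.336×10⁸ s.
N = f × τ = 6.523×10⁴ × 5.336×10⁸ = 3.481×10¹³.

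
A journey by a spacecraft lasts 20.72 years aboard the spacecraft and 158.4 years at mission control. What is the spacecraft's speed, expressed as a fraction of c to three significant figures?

The proper time is measured aboard the spacecraft (both events occur at the spacecraft's location); Δt is measured at mission control. γ = Δt/τ = 158.4/20.72 = 7.645.
β = √(1 − 1/γ²) = √(1 − 0.01711) = √0.9829

v = 0.991c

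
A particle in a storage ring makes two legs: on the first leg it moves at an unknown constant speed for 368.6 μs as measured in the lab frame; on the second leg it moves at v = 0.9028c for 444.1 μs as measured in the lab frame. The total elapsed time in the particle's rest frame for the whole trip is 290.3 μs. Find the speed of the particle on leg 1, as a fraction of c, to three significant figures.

β = 0.963

Leg 1: speed unknown; τ_1 = 368.6/γ_1.
Leg 2: γ = 1/√(1 − 0.9028²) = 1/√0.1850 = 2.325; τ_2 = 444.1/2.325 = 191.0 μs.
Total proper time: τ_1 + 191.0 = 290.3, so τ_1 = 290.3 − 191.0 = 99.31 μs.
γ_1 = 368.6/99.31 = 3.712; β = √(1 − 1/γ²) = √0.9274.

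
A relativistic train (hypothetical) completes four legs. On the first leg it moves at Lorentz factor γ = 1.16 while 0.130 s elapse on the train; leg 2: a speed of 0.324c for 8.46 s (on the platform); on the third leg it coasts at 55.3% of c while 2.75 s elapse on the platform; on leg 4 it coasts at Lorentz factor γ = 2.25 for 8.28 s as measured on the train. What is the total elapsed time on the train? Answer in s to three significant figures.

τ = 18.7 s

Leg 1: 0.130 s is already measured on the train.
Leg 2: γ = 1/√(1 − 0.324²) = 1/√0.8950 = 1.057; τ_2 = 8.46/1.057 = 8.004 s.
Leg 3: β = 0.553; γ = 1/√(1 − 0.553²) = 1/√0.6942 = 1.200; τ_3 = 2.75/1.200 = 2.291 s.
Leg 4: 8.28 s is already measured on the train.
Total: 0.1300 + 8.004 + 2.291 + 8.280 s.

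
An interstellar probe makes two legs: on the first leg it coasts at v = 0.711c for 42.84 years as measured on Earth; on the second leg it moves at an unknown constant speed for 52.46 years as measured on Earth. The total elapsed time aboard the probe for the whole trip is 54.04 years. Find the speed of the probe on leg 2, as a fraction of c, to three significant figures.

β = 0.890

Leg 1: γ = 1/√(1 − 0.711²) = 1/√0.4945 = 1.422; τ_1 = 42.84/1.422 = 30.12 years.
Leg 2: speed unknown; τ_2 = 52.46/γ_2.
Total proper time: 30.12 + τ_2 = 54.04, so τ_2 = 54.04 − 30.12 = 23.92 years.
γ_2 = 52.46/23.92 = 2.194; β = √(1 − 1/γ²) = √0.7922.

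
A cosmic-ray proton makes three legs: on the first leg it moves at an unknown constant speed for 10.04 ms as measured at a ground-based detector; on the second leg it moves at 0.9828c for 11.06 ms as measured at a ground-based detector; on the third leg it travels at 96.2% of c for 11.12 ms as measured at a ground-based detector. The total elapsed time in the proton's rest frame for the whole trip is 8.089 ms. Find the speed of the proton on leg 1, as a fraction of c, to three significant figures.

Leg 1: speed unknown; τ_1 = 10.04/γ_1.
Leg 2: γ = 1/√(1 − 0.9828²) = 1/√0.03410 = 5.415; τ_2 = 11.06/5.415 = 2.042 ms.
Leg 3: β = 0.962; γ = 1/√(1 − 0.962²) = 1/√0.07456 = 3.662; τ_3 = 11.12/3.662 = 3.036 ms.
Total proper time: τ_1 + 2.042 + 3.036 = 8.089, so τ_1 = 8.089 − 5.079 = 3.010 ms.
γ_1 = 10.04/3.010 = 3.335; β = √(1 − 1/γ²) = √0.9101.

β = 0.954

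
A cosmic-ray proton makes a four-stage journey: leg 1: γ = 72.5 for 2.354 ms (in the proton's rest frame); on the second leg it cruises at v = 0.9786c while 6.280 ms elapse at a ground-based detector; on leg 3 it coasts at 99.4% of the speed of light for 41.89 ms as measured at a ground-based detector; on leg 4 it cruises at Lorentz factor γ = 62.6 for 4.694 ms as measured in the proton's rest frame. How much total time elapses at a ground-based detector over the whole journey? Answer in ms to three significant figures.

Leg 1: γ = 72.5; Δt_1 = 72.50 × 2.354 = 170.7 ms.
Leg 2: 6.280 ms is already measured at a ground-based detector.
Leg 3: 41.89 ms is already measured at a ground-based detector.
Leg 4: γ = 62.6; Δt_4 = 62.60 × 4.694 = 293.8 ms.
Total: 170.7 + 6.280 + 41.89 + 293.8 ms.

Δt = 513 ms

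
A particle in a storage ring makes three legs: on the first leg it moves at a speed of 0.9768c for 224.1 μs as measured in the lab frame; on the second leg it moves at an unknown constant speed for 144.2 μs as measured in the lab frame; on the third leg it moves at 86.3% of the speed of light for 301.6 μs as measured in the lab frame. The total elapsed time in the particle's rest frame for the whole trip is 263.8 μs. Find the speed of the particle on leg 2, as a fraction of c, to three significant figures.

β = 0.898

Leg 1: γ = 1/√(1 − 0.9768²) = 1/√0.04586 = 4.670; τ_1 = 224.1/4.670 = 47.99 μs.
Leg 2: speed unknown; τ_2 = 144.2/γ_2.
Leg 3: β = 0.863; γ = 1/√(1 − 0.863²) = 1/√0.2552 = 1.979; τ_3 = 301.6/1.979 = 152.4 μs.
Total proper time: 47.99 + τ_2 + 152.4 = 263.8, so τ_2 = 263.8 − 200.4 = 63.44 μs.
γ_2 = 144.2/63.44 = 2.273; β = √(1 − 1/γ²) = √0.8065.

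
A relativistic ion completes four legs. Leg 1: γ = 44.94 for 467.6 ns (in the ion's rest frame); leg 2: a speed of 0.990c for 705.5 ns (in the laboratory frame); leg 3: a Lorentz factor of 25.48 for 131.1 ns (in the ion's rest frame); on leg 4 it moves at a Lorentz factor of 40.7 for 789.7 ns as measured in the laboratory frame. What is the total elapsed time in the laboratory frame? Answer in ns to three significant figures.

Δt = 2.58×10⁴ ns

Leg 1: γ = 44.94; Δt_1 = 44.94 × 467.6 = 2.101×10⁴ ns.
Leg 2: 705.5 ns is already measured in the laboratory frame.
Leg 3: γ = 25.48; Δt_3 = 25.48 × 131.1 = 3340 ns.
Leg 4: 789.7 ns is already measured in the laboratory frame.
Total: 2.101×10⁴ + 705.5 + 3340 + 789.7 ns.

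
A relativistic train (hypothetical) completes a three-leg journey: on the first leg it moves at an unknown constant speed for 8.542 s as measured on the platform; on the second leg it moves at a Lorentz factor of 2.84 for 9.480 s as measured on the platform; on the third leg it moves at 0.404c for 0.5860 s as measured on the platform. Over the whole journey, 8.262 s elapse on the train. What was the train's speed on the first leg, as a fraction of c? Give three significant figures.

β = 0.858

Leg 1: speed unknown; τ_1 = 8.542/γ_1.
Leg 2: γ = 2.84; τ_2 = 9.480/2.840 = 3.338 s.
Leg 3: γ = 1/√(1 − 0.404²) = 1/√0.8368 = 1.093; τ_3 = 0.5860/1.093 = 0.5360 s.
Total proper time: τ_1 + 3.338 + 0.5360 = 8.262, so τ_1 = 8.262 − 3.874 = 4.388 s.
γ_1 = 8.542/4.388 = 1.947; β = √(1 − 1/γ²) = √0.7361.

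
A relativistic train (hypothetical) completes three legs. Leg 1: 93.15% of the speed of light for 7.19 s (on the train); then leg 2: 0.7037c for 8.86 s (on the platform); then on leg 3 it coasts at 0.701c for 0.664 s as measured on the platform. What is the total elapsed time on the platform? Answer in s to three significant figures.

Δt = 29.3 s

Leg 1: β = 0.9315; γ = 1/√(1 − 0.9315²) = 1/√0.1323 = 2.749; Δt_1 = 2.749 × 7.19 = 19.77 s.
Leg 2: 8.86 s is already measured on the platform.
Leg 3: 0.664 s is already measured on the platform.
Total: 19.77 + 8.860 + 0.6640 s.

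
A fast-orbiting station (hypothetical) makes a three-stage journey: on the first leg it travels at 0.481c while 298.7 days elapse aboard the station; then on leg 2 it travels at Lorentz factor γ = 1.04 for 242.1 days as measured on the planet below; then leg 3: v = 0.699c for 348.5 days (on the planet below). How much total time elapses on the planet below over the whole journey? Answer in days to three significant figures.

Leg 1: γ = 1/√(1 − 0.481²) = 1/√0.7686 = 1.141; Δt_1 = 1.141 × 298.7 = 340.7 days.
Leg 2: 242.1 days is already measured on the planet below.
Leg 3: 348.5 days is already measured on the planet below.
Total: 340.7 + 242.1 + 348.5 days.

Δt = 931 days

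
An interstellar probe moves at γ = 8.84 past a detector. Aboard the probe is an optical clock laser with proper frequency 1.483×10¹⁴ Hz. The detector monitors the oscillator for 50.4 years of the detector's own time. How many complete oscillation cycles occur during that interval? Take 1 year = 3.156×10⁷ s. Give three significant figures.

γ = 8.84
During 50.4 years of lab time, the oscillator's proper time advances by τ = Δt/γ = 50.4/8.840 = 5.701 years = 1.799×10⁸ s.
N = f × τ = 1.483×10¹⁴ × 1.799×10⁸ = 2.668×10²².

N = 2.67×10²²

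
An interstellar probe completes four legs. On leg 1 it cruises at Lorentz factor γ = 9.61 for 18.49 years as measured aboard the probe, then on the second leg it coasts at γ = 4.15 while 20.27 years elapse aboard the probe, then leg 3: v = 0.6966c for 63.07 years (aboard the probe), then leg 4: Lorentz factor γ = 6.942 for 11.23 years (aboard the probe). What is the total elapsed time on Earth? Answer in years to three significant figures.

Δt = 428 years

Leg 1: γ = 9.61; Δt_1 = 9.610 × 18.49 = 177.7 years.
Leg 2: γ = 4.15; Δt_2 = 4.150 × 20.27 = 84.12 years.
Leg 3: γ = 1/√(1 − 0.6966²) = 1/√0.5147 = 1.394; Δt_3 = 1.394 × 63.07 = 87.91 years.
Leg 4: γ = 6.942; Δt_4 = 6.942 × 11.23 = 77.96 years.
Total: 177.7 + 84.12 + 87.91 + 77.96 years.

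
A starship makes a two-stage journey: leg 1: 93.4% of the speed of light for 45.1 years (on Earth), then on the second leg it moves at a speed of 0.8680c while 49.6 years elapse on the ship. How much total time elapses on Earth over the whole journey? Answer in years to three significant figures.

Δt = 145 years

Leg 1: 45.1 years is already measured on Earth.
Leg 2: γ = 1/√(1 − 0.8680²) = 1/√0.2466 = 2.014; Δt_2 = 2.014 × 49.6 = 99.89 years.
Total: 45.10 + 99.89 years.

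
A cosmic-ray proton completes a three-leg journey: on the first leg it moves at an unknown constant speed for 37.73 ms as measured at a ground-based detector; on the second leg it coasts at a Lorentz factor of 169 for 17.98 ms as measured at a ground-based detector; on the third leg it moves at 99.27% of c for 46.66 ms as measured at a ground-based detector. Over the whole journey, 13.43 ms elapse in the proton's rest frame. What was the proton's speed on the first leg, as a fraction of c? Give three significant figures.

β = 0.979

Leg 1: speed unknown; τ_1 = 37.73/γ_1.
Leg 2: γ = 169; τ_2 = 17.98/169.0 = 0.1064 ms.
Leg 3: β = 0.9927; γ = 1/√(1 − 0.9927²) = 1/√0.01455 = 8.291; τ_3 = 46.66/8.291 = 5.628 ms.
Total proper time: τ_1 + 0.1064 + 5.628 = 13.43, so τ_1 = 13.43 − 5.734 = 7.696 ms.
γ_1 = 37.73/7.696 = 4.903; β = √(1 − 1/γ²) = √0.9584.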